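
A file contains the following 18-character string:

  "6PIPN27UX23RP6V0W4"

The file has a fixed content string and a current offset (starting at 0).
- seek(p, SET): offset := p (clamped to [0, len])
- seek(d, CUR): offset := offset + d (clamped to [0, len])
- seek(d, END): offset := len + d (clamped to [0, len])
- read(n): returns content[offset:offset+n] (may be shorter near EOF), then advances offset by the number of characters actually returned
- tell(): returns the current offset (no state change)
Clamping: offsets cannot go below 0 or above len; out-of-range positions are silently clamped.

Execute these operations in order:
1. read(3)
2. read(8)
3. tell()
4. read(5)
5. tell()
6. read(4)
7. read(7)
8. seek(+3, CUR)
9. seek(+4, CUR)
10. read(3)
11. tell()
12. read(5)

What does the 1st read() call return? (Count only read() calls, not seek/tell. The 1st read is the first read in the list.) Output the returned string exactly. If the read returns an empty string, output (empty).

After 1 (read(3)): returned '6PI', offset=3
After 2 (read(8)): returned 'PN27UX23', offset=11
After 3 (tell()): offset=11
After 4 (read(5)): returned 'RP6V0', offset=16
After 5 (tell()): offset=16
After 6 (read(4)): returned 'W4', offset=18
After 7 (read(7)): returned '', offset=18
After 8 (seek(+3, CUR)): offset=18
After 9 (seek(+4, CUR)): offset=18
After 10 (read(3)): returned '', offset=18
After 11 (tell()): offset=18
After 12 (read(5)): returned '', offset=18

Answer: 6PI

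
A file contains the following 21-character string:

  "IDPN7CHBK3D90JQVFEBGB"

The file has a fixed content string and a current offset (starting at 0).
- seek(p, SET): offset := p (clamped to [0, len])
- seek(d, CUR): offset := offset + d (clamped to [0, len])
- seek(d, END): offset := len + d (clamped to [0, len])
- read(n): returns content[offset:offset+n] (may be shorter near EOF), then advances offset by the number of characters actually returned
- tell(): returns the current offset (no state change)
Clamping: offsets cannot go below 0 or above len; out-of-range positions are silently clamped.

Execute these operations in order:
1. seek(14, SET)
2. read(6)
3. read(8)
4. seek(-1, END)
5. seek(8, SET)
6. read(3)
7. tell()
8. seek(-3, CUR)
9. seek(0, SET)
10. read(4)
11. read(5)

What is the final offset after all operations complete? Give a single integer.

After 1 (seek(14, SET)): offset=14
After 2 (read(6)): returned 'QVFEBG', offset=20
After 3 (read(8)): returned 'B', offset=21
After 4 (seek(-1, END)): offset=20
After 5 (seek(8, SET)): offset=8
After 6 (read(3)): returned 'K3D', offset=11
After 7 (tell()): offset=11
After 8 (seek(-3, CUR)): offset=8
After 9 (seek(0, SET)): offset=0
After 10 (read(4)): returned 'IDPN', offset=4
After 11 (read(5)): returned '7CHBK', offset=9

Answer: 9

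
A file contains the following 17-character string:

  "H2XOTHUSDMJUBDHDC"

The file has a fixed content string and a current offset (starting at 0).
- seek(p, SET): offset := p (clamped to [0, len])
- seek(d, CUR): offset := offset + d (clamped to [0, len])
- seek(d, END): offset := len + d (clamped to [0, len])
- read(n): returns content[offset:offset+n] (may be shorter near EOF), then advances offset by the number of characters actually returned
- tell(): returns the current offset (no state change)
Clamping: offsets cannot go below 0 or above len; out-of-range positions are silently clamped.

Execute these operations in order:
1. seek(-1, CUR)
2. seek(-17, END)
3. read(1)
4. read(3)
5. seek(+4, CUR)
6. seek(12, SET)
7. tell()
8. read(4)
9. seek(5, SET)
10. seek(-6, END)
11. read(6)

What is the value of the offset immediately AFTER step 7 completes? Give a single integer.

Answer: 12

Derivation:
After 1 (seek(-1, CUR)): offset=0
After 2 (seek(-17, END)): offset=0
After 3 (read(1)): returned 'H', offset=1
After 4 (read(3)): returned '2XO', offset=4
After 5 (seek(+4, CUR)): offset=8
After 6 (seek(12, SET)): offset=12
After 7 (tell()): offset=12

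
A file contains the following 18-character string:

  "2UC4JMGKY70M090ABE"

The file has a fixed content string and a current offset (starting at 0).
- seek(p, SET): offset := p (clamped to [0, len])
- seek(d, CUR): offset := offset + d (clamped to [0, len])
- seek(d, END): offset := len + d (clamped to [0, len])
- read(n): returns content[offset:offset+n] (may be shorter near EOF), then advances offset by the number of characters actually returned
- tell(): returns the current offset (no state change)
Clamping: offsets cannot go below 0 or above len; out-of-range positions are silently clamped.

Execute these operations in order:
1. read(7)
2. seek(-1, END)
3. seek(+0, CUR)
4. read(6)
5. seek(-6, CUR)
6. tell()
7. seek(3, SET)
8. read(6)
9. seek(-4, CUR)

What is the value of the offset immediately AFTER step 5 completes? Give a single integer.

After 1 (read(7)): returned '2UC4JMG', offset=7
After 2 (seek(-1, END)): offset=17
After 3 (seek(+0, CUR)): offset=17
After 4 (read(6)): returned 'E', offset=18
After 5 (seek(-6, CUR)): offset=12

Answer: 12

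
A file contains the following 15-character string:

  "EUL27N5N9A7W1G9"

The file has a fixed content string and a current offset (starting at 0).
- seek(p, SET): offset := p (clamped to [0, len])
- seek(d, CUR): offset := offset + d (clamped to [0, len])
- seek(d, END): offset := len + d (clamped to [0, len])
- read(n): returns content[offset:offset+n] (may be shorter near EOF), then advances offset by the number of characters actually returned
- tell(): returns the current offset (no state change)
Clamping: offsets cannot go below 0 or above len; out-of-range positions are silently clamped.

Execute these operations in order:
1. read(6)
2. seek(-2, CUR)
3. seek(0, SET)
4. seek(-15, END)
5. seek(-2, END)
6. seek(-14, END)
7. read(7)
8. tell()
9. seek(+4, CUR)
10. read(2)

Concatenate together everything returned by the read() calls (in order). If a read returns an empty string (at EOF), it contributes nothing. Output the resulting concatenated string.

Answer: EUL27NUL27N5N1G

Derivation:
After 1 (read(6)): returned 'EUL27N', offset=6
After 2 (seek(-2, CUR)): offset=4
After 3 (seek(0, SET)): offset=0
After 4 (seek(-15, END)): offset=0
After 5 (seek(-2, END)): offset=13
After 6 (seek(-14, END)): offset=1
After 7 (read(7)): returned 'UL27N5N', offset=8
After 8 (tell()): offset=8
After 9 (seek(+4, CUR)): offset=12
After 10 (read(2)): returned '1G', offset=14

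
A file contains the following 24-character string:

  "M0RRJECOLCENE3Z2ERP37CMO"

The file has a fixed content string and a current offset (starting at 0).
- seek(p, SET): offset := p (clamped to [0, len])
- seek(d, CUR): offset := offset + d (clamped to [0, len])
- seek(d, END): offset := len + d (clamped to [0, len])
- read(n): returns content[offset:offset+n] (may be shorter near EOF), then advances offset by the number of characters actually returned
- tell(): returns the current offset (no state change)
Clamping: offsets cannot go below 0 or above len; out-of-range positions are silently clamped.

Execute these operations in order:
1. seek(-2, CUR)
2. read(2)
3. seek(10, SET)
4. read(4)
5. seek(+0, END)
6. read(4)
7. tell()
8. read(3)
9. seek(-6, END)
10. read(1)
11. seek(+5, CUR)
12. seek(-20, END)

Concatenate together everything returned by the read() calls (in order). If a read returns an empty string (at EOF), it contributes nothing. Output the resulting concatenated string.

After 1 (seek(-2, CUR)): offset=0
After 2 (read(2)): returned 'M0', offset=2
After 3 (seek(10, SET)): offset=10
After 4 (read(4)): returned 'ENE3', offset=14
After 5 (seek(+0, END)): offset=24
After 6 (read(4)): returned '', offset=24
After 7 (tell()): offset=24
After 8 (read(3)): returned '', offset=24
After 9 (seek(-6, END)): offset=18
After 10 (read(1)): returned 'P', offset=19
After 11 (seek(+5, CUR)): offset=24
After 12 (seek(-20, END)): offset=4

Answer: M0ENE3P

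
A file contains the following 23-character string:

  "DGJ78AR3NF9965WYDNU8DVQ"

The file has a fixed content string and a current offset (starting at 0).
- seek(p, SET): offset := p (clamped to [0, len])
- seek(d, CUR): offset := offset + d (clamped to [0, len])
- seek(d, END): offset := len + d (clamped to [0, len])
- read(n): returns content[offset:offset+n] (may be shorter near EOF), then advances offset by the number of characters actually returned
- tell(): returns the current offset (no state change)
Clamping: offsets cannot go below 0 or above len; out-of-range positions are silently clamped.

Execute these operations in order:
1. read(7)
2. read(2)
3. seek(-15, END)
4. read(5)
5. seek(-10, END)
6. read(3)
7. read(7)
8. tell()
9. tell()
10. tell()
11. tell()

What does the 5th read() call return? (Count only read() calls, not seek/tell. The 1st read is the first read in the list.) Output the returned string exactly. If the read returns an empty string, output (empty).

After 1 (read(7)): returned 'DGJ78AR', offset=7
After 2 (read(2)): returned '3N', offset=9
After 3 (seek(-15, END)): offset=8
After 4 (read(5)): returned 'NF996', offset=13
After 5 (seek(-10, END)): offset=13
After 6 (read(3)): returned '5WY', offset=16
After 7 (read(7)): returned 'DNU8DVQ', offset=23
After 8 (tell()): offset=23
After 9 (tell()): offset=23
After 10 (tell()): offset=23
After 11 (tell()): offset=23

Answer: DNU8DVQ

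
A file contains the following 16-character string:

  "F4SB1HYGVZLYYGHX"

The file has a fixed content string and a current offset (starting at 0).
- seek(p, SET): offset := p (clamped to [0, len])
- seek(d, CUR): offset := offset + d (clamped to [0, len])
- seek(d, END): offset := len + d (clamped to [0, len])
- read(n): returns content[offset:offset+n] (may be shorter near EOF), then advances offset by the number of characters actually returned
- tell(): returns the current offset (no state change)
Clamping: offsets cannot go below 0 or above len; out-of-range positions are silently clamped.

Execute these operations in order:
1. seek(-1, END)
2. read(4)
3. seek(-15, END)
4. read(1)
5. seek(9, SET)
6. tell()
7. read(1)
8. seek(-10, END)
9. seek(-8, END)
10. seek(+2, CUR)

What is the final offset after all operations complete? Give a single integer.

After 1 (seek(-1, END)): offset=15
After 2 (read(4)): returned 'X', offset=16
After 3 (seek(-15, END)): offset=1
After 4 (read(1)): returned '4', offset=2
After 5 (seek(9, SET)): offset=9
After 6 (tell()): offset=9
After 7 (read(1)): returned 'Z', offset=10
After 8 (seek(-10, END)): offset=6
After 9 (seek(-8, END)): offset=8
After 10 (seek(+2, CUR)): offset=10

Answer: 10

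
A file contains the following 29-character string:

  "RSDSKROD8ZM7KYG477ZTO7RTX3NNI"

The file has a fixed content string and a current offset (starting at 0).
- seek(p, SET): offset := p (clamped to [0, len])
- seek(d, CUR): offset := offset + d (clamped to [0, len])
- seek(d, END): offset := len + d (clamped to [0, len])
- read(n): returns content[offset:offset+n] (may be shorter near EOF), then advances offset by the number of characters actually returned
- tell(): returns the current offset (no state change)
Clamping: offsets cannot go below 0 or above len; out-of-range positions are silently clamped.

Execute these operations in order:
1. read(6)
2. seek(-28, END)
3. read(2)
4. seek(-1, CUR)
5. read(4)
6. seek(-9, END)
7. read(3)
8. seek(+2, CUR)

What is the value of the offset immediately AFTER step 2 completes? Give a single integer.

After 1 (read(6)): returned 'RSDSKR', offset=6
After 2 (seek(-28, END)): offset=1

Answer: 1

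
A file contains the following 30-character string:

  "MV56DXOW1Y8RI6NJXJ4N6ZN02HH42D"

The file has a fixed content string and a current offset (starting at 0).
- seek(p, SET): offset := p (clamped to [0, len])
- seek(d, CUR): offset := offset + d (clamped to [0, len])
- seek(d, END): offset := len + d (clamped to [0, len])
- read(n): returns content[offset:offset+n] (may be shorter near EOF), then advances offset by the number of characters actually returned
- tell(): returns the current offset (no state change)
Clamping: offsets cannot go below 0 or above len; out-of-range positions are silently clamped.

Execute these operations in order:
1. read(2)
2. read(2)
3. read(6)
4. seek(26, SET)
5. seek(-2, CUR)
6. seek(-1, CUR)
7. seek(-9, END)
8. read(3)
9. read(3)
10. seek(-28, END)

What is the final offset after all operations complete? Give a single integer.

After 1 (read(2)): returned 'MV', offset=2
After 2 (read(2)): returned '56', offset=4
After 3 (read(6)): returned 'DXOW1Y', offset=10
After 4 (seek(26, SET)): offset=26
After 5 (seek(-2, CUR)): offset=24
After 6 (seek(-1, CUR)): offset=23
After 7 (seek(-9, END)): offset=21
After 8 (read(3)): returned 'ZN0', offset=24
After 9 (read(3)): returned '2HH', offset=27
After 10 (seek(-28, END)): offset=2

Answer: 2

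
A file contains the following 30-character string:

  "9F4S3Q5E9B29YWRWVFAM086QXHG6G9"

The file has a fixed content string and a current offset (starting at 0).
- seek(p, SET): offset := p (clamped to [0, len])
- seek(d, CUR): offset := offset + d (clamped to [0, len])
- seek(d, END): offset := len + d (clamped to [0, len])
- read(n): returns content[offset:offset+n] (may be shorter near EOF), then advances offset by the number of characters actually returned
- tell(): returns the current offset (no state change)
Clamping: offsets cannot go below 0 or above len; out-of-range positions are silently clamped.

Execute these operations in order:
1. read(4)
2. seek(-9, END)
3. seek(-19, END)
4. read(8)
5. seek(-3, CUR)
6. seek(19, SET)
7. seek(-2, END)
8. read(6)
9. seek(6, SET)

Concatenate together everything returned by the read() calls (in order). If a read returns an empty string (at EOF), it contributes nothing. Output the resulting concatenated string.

After 1 (read(4)): returned '9F4S', offset=4
After 2 (seek(-9, END)): offset=21
After 3 (seek(-19, END)): offset=11
After 4 (read(8)): returned '9YWRWVFA', offset=19
After 5 (seek(-3, CUR)): offset=16
After 6 (seek(19, SET)): offset=19
After 7 (seek(-2, END)): offset=28
After 8 (read(6)): returned 'G9', offset=30
After 9 (seek(6, SET)): offset=6

Answer: 9F4S9YWRWVFAG9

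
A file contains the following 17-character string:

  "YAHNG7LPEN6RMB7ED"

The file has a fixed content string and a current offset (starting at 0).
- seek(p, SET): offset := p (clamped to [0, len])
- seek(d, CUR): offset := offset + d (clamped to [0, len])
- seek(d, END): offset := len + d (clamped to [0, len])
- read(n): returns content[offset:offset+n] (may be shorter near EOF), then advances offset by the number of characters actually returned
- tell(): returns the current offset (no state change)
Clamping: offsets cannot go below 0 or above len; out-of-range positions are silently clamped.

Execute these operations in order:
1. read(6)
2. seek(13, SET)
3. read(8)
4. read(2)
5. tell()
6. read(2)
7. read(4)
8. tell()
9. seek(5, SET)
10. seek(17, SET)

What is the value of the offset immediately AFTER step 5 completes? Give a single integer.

Answer: 17

Derivation:
After 1 (read(6)): returned 'YAHNG7', offset=6
After 2 (seek(13, SET)): offset=13
After 3 (read(8)): returned 'B7ED', offset=17
After 4 (read(2)): returned '', offset=17
After 5 (tell()): offset=17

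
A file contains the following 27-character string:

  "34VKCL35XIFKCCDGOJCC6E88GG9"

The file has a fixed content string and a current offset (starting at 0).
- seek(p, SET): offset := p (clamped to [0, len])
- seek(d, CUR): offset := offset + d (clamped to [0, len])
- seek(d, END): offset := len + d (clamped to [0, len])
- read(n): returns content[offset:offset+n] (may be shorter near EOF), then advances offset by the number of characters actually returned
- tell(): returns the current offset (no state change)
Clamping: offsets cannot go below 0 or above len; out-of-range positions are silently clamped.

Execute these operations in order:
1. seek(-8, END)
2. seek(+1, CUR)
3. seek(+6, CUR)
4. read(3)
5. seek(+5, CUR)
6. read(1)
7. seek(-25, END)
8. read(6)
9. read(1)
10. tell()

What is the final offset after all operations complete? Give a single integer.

After 1 (seek(-8, END)): offset=19
After 2 (seek(+1, CUR)): offset=20
After 3 (seek(+6, CUR)): offset=26
After 4 (read(3)): returned '9', offset=27
After 5 (seek(+5, CUR)): offset=27
After 6 (read(1)): returned '', offset=27
After 7 (seek(-25, END)): offset=2
After 8 (read(6)): returned 'VKCL35', offset=8
After 9 (read(1)): returned 'X', offset=9
After 10 (tell()): offset=9

Answer: 9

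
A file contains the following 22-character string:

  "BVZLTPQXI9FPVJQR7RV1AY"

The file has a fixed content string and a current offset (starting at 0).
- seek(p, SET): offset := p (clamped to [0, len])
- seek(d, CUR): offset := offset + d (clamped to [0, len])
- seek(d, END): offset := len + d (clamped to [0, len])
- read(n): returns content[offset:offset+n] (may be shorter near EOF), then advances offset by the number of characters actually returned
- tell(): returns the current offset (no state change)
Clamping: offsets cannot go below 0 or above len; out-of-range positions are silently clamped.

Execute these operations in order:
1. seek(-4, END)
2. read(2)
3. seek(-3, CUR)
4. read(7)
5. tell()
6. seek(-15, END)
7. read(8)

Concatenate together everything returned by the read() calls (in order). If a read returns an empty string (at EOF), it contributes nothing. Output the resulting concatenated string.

Answer: V1RV1AYXI9FPVJQ

Derivation:
After 1 (seek(-4, END)): offset=18
After 2 (read(2)): returned 'V1', offset=20
After 3 (seek(-3, CUR)): offset=17
After 4 (read(7)): returned 'RV1AY', offset=22
After 5 (tell()): offset=22
After 6 (seek(-15, END)): offset=7
After 7 (read(8)): returned 'XI9FPVJQ', offset=15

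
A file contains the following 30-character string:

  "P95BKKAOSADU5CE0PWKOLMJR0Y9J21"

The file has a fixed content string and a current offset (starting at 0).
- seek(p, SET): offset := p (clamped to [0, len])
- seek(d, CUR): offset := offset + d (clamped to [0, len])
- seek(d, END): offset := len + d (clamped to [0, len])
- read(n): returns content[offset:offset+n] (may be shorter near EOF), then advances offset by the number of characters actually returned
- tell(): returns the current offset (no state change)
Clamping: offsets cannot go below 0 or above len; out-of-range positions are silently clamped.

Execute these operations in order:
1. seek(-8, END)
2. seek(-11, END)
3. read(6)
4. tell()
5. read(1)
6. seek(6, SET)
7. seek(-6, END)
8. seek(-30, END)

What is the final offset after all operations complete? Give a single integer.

Answer: 0

Derivation:
After 1 (seek(-8, END)): offset=22
After 2 (seek(-11, END)): offset=19
After 3 (read(6)): returned 'OLMJR0', offset=25
After 4 (tell()): offset=25
After 5 (read(1)): returned 'Y', offset=26
After 6 (seek(6, SET)): offset=6
After 7 (seek(-6, END)): offset=24
After 8 (seek(-30, END)): offset=0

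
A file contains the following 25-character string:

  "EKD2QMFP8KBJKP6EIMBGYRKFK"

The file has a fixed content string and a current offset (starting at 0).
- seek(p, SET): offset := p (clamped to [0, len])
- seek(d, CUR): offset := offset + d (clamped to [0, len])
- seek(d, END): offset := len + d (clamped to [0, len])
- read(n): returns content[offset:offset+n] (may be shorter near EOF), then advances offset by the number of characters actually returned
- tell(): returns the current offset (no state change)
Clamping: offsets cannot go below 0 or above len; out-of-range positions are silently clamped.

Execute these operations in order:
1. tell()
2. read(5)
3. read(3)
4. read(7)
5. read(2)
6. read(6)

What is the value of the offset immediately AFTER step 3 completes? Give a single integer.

After 1 (tell()): offset=0
After 2 (read(5)): returned 'EKD2Q', offset=5
After 3 (read(3)): returned 'MFP', offset=8

Answer: 8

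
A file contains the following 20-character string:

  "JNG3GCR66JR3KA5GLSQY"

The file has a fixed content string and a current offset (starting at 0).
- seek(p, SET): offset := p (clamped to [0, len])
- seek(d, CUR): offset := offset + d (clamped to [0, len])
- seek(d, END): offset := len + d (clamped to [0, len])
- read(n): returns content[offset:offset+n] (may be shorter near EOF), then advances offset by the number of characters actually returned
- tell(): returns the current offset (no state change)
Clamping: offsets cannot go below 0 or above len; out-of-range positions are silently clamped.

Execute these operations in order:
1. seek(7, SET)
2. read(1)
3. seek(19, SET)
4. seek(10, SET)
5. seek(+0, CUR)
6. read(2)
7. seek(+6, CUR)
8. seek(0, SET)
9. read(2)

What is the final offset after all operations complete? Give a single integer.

After 1 (seek(7, SET)): offset=7
After 2 (read(1)): returned '6', offset=8
After 3 (seek(19, SET)): offset=19
After 4 (seek(10, SET)): offset=10
After 5 (seek(+0, CUR)): offset=10
After 6 (read(2)): returned 'R3', offset=12
After 7 (seek(+6, CUR)): offset=18
After 8 (seek(0, SET)): offset=0
After 9 (read(2)): returned 'JN', offset=2

Answer: 2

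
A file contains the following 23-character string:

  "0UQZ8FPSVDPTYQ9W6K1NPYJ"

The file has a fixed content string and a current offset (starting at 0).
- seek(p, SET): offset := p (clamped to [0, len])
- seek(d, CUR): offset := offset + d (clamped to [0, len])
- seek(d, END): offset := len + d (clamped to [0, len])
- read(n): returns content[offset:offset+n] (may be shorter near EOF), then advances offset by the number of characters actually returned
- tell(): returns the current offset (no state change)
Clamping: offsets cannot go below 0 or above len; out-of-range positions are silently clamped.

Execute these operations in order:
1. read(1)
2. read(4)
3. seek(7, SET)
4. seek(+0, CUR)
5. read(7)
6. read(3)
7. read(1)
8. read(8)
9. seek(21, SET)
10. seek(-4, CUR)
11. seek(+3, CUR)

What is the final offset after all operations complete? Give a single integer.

Answer: 20

Derivation:
After 1 (read(1)): returned '0', offset=1
After 2 (read(4)): returned 'UQZ8', offset=5
After 3 (seek(7, SET)): offset=7
After 4 (seek(+0, CUR)): offset=7
After 5 (read(7)): returned 'SVDPTYQ', offset=14
After 6 (read(3)): returned '9W6', offset=17
After 7 (read(1)): returned 'K', offset=18
After 8 (read(8)): returned '1NPYJ', offset=23
After 9 (seek(21, SET)): offset=21
After 10 (seek(-4, CUR)): offset=17
After 11 (seek(+3, CUR)): offset=20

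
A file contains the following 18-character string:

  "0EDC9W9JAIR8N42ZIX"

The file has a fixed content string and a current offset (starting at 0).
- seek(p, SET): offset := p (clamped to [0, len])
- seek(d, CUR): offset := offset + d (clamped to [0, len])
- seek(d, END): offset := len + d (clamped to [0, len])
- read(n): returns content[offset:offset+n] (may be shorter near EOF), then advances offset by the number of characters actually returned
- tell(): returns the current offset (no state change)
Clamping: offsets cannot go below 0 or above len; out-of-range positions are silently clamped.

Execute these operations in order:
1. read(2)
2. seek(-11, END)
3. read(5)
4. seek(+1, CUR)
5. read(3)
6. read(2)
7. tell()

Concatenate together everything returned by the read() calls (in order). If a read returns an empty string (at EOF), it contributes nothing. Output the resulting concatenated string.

Answer: 0EJAIR842ZIX

Derivation:
After 1 (read(2)): returned '0E', offset=2
After 2 (seek(-11, END)): offset=7
After 3 (read(5)): returned 'JAIR8', offset=12
After 4 (seek(+1, CUR)): offset=13
After 5 (read(3)): returned '42Z', offset=16
After 6 (read(2)): returned 'IX', offset=18
After 7 (tell()): offset=18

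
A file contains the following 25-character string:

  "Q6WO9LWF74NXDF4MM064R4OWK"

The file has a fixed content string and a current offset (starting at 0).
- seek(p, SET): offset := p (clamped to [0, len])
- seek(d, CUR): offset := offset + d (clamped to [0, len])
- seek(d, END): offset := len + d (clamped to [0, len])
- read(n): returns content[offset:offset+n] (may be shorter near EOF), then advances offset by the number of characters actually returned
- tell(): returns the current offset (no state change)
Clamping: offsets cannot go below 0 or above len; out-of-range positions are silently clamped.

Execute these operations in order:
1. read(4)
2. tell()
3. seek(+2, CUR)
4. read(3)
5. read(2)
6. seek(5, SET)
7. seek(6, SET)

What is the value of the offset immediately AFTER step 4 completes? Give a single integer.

After 1 (read(4)): returned 'Q6WO', offset=4
After 2 (tell()): offset=4
After 3 (seek(+2, CUR)): offset=6
After 4 (read(3)): returned 'WF7', offset=9

Answer: 9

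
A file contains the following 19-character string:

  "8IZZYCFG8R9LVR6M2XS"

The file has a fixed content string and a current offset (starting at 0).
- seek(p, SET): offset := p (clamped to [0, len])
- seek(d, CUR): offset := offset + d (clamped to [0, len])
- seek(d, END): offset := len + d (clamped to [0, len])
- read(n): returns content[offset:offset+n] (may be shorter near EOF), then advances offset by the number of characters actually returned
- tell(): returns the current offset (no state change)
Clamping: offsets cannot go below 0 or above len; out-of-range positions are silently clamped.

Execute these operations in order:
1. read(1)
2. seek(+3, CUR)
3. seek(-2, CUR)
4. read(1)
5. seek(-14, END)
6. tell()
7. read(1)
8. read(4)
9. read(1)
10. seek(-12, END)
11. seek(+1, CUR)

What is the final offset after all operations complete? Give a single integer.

Answer: 8

Derivation:
After 1 (read(1)): returned '8', offset=1
After 2 (seek(+3, CUR)): offset=4
After 3 (seek(-2, CUR)): offset=2
After 4 (read(1)): returned 'Z', offset=3
After 5 (seek(-14, END)): offset=5
After 6 (tell()): offset=5
After 7 (read(1)): returned 'C', offset=6
After 8 (read(4)): returned 'FG8R', offset=10
After 9 (read(1)): returned '9', offset=11
After 10 (seek(-12, END)): offset=7
After 11 (seek(+1, CUR)): offset=8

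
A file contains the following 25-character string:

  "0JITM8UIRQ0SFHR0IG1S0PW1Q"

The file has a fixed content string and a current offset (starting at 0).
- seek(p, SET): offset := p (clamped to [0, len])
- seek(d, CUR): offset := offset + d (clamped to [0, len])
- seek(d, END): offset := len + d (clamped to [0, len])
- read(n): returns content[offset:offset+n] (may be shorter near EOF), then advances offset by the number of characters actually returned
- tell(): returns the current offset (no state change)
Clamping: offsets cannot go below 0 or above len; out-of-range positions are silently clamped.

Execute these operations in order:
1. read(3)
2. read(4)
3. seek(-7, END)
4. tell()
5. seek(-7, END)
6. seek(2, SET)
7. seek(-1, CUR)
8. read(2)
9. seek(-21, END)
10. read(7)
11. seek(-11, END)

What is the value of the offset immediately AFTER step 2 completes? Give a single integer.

Answer: 7

Derivation:
After 1 (read(3)): returned '0JI', offset=3
After 2 (read(4)): returned 'TM8U', offset=7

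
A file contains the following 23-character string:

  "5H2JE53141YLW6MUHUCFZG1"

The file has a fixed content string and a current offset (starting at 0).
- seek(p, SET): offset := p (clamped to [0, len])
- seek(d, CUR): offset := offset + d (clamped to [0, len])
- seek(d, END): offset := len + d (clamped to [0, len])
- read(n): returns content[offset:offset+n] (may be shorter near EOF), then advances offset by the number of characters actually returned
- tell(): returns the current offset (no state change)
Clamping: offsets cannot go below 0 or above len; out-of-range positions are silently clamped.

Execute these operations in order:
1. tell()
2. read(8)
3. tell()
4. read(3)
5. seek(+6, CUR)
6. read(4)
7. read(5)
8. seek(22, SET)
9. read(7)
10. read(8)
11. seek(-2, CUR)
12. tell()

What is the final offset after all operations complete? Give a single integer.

Answer: 21

Derivation:
After 1 (tell()): offset=0
After 2 (read(8)): returned '5H2JE531', offset=8
After 3 (tell()): offset=8
After 4 (read(3)): returned '41Y', offset=11
After 5 (seek(+6, CUR)): offset=17
After 6 (read(4)): returned 'UCFZ', offset=21
After 7 (read(5)): returned 'G1', offset=23
After 8 (seek(22, SET)): offset=22
After 9 (read(7)): returned '1', offset=23
After 10 (read(8)): returned '', offset=23
After 11 (seek(-2, CUR)): offset=21
After 12 (tell()): offset=21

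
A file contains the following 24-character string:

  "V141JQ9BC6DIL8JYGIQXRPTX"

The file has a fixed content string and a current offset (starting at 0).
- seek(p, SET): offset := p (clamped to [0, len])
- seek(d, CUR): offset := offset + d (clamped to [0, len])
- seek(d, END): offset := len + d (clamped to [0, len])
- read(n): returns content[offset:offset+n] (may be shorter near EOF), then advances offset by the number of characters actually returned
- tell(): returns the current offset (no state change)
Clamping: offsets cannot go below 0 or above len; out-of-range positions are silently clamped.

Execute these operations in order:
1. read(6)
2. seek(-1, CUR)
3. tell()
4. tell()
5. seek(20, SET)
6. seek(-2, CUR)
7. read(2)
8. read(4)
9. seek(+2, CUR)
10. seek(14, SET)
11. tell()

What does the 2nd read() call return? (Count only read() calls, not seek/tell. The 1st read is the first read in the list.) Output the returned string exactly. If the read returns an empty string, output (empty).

After 1 (read(6)): returned 'V141JQ', offset=6
After 2 (seek(-1, CUR)): offset=5
After 3 (tell()): offset=5
After 4 (tell()): offset=5
After 5 (seek(20, SET)): offset=20
After 6 (seek(-2, CUR)): offset=18
After 7 (read(2)): returned 'QX', offset=20
After 8 (read(4)): returned 'RPTX', offset=24
After 9 (seek(+2, CUR)): offset=24
After 10 (seek(14, SET)): offset=14
After 11 (tell()): offset=14

Answer: QX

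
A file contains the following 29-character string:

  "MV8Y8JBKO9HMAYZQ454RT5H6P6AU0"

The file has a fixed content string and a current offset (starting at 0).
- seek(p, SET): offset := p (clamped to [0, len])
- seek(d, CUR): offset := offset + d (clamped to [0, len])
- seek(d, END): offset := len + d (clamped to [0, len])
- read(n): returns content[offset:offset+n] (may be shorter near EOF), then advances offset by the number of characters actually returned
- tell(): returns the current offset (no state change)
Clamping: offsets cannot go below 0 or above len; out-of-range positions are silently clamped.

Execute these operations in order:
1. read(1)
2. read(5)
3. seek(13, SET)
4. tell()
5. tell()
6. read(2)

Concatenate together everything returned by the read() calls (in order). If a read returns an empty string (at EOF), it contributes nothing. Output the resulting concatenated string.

Answer: MV8Y8JYZ

Derivation:
After 1 (read(1)): returned 'M', offset=1
After 2 (read(5)): returned 'V8Y8J', offset=6
After 3 (seek(13, SET)): offset=13
After 4 (tell()): offset=13
After 5 (tell()): offset=13
After 6 (read(2)): returned 'YZ', offset=15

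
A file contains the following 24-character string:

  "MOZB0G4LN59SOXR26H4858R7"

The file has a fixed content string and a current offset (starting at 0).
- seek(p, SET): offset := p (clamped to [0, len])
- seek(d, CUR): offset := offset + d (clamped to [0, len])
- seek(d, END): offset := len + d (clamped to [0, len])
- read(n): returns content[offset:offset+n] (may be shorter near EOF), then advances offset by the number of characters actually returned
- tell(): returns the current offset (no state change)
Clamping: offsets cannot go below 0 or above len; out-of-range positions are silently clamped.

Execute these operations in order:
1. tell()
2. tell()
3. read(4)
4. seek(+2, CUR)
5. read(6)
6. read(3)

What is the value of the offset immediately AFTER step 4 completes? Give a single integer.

Answer: 6

Derivation:
After 1 (tell()): offset=0
After 2 (tell()): offset=0
After 3 (read(4)): returned 'MOZB', offset=4
After 4 (seek(+2, CUR)): offset=6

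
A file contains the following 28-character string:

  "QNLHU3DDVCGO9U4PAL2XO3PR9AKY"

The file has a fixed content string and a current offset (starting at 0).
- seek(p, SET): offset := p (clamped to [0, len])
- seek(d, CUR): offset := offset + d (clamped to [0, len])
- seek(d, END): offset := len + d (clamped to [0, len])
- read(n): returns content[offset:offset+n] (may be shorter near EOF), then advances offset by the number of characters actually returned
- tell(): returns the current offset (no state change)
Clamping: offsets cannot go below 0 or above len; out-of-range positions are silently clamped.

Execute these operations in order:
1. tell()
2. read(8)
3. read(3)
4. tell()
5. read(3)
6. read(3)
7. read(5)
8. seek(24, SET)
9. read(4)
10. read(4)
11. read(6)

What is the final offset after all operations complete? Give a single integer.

Answer: 28

Derivation:
After 1 (tell()): offset=0
After 2 (read(8)): returned 'QNLHU3DD', offset=8
After 3 (read(3)): returned 'VCG', offset=11
After 4 (tell()): offset=11
After 5 (read(3)): returned 'O9U', offset=14
After 6 (read(3)): returned '4PA', offset=17
After 7 (read(5)): returned 'L2XO3', offset=22
After 8 (seek(24, SET)): offset=24
After 9 (read(4)): returned '9AKY', offset=28
After 10 (read(4)): returned '', offset=28
After 11 (read(6)): returned '', offset=28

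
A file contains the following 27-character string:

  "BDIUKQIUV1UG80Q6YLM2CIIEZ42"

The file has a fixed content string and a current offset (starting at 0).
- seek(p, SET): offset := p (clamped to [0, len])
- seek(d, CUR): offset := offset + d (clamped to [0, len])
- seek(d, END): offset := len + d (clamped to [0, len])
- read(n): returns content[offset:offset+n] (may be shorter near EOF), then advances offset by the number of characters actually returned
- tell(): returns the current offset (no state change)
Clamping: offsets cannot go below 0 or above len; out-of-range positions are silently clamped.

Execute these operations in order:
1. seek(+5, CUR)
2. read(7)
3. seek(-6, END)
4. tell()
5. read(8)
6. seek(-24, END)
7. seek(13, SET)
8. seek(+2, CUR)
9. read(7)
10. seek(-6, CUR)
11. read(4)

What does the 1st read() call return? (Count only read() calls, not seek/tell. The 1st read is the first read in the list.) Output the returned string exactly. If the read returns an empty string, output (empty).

After 1 (seek(+5, CUR)): offset=5
After 2 (read(7)): returned 'QIUV1UG', offset=12
After 3 (seek(-6, END)): offset=21
After 4 (tell()): offset=21
After 5 (read(8)): returned 'IIEZ42', offset=27
After 6 (seek(-24, END)): offset=3
After 7 (seek(13, SET)): offset=13
After 8 (seek(+2, CUR)): offset=15
After 9 (read(7)): returned '6YLM2CI', offset=22
After 10 (seek(-6, CUR)): offset=16
After 11 (read(4)): returned 'YLM2', offset=20

Answer: QIUV1UG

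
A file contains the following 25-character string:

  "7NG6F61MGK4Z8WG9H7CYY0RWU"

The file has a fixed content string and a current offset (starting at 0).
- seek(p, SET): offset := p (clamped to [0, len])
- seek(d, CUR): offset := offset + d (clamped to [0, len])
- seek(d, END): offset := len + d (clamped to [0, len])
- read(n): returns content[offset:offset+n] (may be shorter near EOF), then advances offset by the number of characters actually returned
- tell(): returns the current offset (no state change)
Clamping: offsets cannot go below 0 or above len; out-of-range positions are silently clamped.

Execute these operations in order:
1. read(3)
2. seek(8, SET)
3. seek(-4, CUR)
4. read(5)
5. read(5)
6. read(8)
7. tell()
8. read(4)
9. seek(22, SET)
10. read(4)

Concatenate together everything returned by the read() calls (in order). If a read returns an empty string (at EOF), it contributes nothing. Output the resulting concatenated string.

After 1 (read(3)): returned '7NG', offset=3
After 2 (seek(8, SET)): offset=8
After 3 (seek(-4, CUR)): offset=4
After 4 (read(5)): returned 'F61MG', offset=9
After 5 (read(5)): returned 'K4Z8W', offset=14
After 6 (read(8)): returned 'G9H7CYY0', offset=22
After 7 (tell()): offset=22
After 8 (read(4)): returned 'RWU', offset=25
After 9 (seek(22, SET)): offset=22
After 10 (read(4)): returned 'RWU', offset=25

Answer: 7NGF61MGK4Z8WG9H7CYY0RWURWU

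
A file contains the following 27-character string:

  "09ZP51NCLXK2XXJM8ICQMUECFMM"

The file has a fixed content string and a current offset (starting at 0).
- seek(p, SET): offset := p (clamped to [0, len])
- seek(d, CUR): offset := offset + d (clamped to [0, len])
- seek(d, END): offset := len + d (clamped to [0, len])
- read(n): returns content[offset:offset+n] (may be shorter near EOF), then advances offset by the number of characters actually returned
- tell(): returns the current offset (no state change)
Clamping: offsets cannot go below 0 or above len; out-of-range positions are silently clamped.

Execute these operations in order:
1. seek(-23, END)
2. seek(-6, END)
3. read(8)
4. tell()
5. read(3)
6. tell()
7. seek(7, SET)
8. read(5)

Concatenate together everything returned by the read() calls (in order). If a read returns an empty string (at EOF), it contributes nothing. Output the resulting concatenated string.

Answer: UECFMMCLXK2

Derivation:
After 1 (seek(-23, END)): offset=4
After 2 (seek(-6, END)): offset=21
After 3 (read(8)): returned 'UECFMM', offset=27
After 4 (tell()): offset=27
After 5 (read(3)): returned '', offset=27
After 6 (tell()): offset=27
After 7 (seek(7, SET)): offset=7
After 8 (read(5)): returned 'CLXK2', offset=12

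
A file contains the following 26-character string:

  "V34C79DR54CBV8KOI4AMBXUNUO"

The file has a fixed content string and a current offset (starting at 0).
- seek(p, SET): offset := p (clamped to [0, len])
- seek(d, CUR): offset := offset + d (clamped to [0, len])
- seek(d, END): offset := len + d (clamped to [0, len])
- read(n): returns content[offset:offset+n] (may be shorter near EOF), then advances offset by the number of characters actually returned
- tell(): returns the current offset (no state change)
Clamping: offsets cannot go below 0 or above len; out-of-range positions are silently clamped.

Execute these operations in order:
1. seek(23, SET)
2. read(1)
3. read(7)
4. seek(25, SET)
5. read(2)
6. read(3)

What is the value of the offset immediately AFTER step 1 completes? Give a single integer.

Answer: 23

Derivation:
After 1 (seek(23, SET)): offset=23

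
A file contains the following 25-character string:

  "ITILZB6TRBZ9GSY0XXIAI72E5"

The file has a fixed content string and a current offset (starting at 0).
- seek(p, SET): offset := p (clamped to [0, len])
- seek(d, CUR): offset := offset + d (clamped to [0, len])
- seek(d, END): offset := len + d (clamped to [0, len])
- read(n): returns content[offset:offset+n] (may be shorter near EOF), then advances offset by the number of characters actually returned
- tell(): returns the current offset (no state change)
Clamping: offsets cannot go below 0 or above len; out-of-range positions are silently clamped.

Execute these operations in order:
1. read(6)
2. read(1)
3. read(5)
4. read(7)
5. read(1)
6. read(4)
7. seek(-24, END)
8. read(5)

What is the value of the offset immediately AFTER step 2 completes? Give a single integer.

Answer: 7

Derivation:
After 1 (read(6)): returned 'ITILZB', offset=6
After 2 (read(1)): returned '6', offset=7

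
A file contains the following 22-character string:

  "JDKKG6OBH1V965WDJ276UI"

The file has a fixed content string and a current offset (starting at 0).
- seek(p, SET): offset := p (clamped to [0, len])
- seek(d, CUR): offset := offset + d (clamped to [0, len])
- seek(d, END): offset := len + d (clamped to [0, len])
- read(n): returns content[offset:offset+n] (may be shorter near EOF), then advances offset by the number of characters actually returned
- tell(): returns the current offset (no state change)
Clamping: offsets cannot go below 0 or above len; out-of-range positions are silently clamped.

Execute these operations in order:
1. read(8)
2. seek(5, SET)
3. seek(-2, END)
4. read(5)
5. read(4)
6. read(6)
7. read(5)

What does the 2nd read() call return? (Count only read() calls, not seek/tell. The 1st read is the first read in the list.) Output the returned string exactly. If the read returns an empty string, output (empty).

After 1 (read(8)): returned 'JDKKG6OB', offset=8
After 2 (seek(5, SET)): offset=5
After 3 (seek(-2, END)): offset=20
After 4 (read(5)): returned 'UI', offset=22
After 5 (read(4)): returned '', offset=22
After 6 (read(6)): returned '', offset=22
After 7 (read(5)): returned '', offset=22

Answer: UI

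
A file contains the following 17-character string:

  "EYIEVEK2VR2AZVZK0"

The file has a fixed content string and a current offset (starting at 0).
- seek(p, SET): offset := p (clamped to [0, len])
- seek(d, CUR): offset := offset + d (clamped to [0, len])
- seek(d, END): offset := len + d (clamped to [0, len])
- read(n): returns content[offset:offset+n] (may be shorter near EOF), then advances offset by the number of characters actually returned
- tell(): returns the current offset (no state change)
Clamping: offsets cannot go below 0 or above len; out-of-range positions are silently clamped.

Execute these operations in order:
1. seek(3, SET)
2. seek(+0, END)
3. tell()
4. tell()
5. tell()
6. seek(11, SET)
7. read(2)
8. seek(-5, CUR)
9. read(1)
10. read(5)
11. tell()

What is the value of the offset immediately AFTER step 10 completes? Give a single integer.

Answer: 14

Derivation:
After 1 (seek(3, SET)): offset=3
After 2 (seek(+0, END)): offset=17
After 3 (tell()): offset=17
After 4 (tell()): offset=17
After 5 (tell()): offset=17
After 6 (seek(11, SET)): offset=11
After 7 (read(2)): returned 'AZ', offset=13
After 8 (seek(-5, CUR)): offset=8
After 9 (read(1)): returned 'V', offset=9
After 10 (read(5)): returned 'R2AZV', offset=14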